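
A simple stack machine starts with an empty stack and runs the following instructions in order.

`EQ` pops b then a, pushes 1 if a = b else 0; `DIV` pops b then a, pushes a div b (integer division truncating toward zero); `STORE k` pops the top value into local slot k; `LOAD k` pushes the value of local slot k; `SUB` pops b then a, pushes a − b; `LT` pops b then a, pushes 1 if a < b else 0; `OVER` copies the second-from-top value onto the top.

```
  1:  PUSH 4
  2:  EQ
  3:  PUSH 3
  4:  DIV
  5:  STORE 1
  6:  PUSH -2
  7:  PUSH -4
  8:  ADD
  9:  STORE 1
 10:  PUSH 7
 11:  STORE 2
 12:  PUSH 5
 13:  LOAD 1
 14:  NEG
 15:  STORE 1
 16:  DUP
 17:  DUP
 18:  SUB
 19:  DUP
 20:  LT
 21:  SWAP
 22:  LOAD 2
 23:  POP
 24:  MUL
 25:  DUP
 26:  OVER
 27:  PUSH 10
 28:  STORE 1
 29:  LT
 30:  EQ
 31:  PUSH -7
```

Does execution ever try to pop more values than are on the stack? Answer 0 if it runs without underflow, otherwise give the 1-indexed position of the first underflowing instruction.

2

PUSH 4 : 4
EQ  — needs 2 operands, stack has 1 → underflow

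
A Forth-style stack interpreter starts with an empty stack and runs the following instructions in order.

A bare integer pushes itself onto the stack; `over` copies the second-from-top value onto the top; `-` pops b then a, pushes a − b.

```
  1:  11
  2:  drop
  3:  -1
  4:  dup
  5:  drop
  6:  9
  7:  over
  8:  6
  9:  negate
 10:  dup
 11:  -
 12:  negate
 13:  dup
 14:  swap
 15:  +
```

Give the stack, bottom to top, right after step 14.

11      [11]
drop    []
-1      [-1]
dup     [-1, -1]
drop    [-1]
9       [-1, 9]
over    [-1, 9, -1]
6       [-1, 9, -1, 6]
negate  [-1, 9, -1, -6]
dup     [-1, 9, -1, -6, -6]
-       [-1, 9, -1, 0]
negate  [-1, 9, -1, 0]
dup     [-1, 9, -1, 0, 0]
swap    [-1, 9, -1, 0, 0]

[-1, 9, -1, 0, 0]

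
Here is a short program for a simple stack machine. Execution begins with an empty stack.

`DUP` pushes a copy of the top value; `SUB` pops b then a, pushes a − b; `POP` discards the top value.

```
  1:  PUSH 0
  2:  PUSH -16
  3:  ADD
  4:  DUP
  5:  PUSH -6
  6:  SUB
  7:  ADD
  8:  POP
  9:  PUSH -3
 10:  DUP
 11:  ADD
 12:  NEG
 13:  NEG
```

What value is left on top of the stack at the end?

PUSH 0   : [0]
PUSH -16 : [0, -16]
ADD      : [-16]
DUP      : [-16, -16]
PUSH -6  : [-16, -16, -6]
SUB      : [-16, -10]
ADD      : [-26]
POP      : []
PUSH -3  : [-3]
DUP      : [-3, -3]
ADD      : [-6]
NEG      : [6]
NEG      : [-6]

-6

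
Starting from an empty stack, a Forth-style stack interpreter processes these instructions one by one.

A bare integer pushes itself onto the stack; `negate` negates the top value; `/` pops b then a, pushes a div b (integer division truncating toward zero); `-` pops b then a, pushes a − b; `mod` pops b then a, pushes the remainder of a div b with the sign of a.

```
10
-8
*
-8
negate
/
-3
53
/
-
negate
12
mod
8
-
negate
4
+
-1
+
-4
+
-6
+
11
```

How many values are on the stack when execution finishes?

2

10     → 10
-8     → 10 -8
*      → -80
-8     → -80 -8
negate → -80 8
/      → -10
-3     → -10 -3
53     → -10 -3 53
/      → -10 0
-      → -10
negate → 10
12     → 10 12
mod    → 10
8      → 10 8
-      → 2
negate → -2
4      → -2 4
+      → 2
-1     → 2 -1
+      → 1
-4     → 1 -4
+      → -3
-6     → -3 -6
+      → -9
11     → -9 11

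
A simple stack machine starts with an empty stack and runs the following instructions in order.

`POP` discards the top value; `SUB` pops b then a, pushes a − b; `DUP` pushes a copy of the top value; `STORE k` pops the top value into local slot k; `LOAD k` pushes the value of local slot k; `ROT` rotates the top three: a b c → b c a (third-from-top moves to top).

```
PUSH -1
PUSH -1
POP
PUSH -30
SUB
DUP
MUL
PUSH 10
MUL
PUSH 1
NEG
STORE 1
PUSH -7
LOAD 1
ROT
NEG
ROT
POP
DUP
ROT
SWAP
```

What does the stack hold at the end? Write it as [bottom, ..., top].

[-8410, -1, -8410]

PUSH -1  : -1
PUSH -1  : -1 -1
POP      : -1
PUSH -30 : -1 -30
SUB      : 29
DUP      : 29 29
MUL      : 841
PUSH 10  : 841 10
MUL      : 8410
PUSH 1   : 8410 1
NEG      : 8410 -1
STORE 1  : 8410
PUSH -7  : 8410 -7
LOAD 1   : 8410 -7 -1
ROT      : -7 -1 8410
NEG      : -7 -1 -8410
ROT      : -1 -8410 -7
POP      : -1 -8410
DUP      : -1 -8410 -8410
ROT      : -8410 -8410 -1
SWAP     : -8410 -1 -8410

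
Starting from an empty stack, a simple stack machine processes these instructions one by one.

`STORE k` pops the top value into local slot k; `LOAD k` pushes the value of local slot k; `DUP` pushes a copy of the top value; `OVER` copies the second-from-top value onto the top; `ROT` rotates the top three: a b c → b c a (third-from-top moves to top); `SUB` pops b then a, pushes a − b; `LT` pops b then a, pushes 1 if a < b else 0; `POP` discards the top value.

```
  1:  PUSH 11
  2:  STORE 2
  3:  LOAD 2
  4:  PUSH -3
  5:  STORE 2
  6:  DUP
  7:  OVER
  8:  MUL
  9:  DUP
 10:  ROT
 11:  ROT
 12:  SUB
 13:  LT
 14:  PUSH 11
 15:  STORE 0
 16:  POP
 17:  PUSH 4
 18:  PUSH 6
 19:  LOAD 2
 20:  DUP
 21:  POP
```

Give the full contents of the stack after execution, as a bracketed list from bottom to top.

PUSH 11 → 11
STORE 2 → (empty)
LOAD 2  → 11
PUSH -3 → 11 -3
STORE 2 → 11
DUP     → 11 11
OVER    → 11 11 11
MUL     → 11 121
DUP     → 11 121 121
ROT     → 121 121 11
ROT     → 121 11 121
SUB     → 121 -110
LT      → 0
PUSH 11 → 0 11
STORE 0 → 0
POP     → (empty)
PUSH 4  → 4
PUSH 6  → 4 6
LOAD 2  → 4 6 -3
DUP     → 4 6 -3 -3
POP     → 4 6 -3

[4, 6, -3]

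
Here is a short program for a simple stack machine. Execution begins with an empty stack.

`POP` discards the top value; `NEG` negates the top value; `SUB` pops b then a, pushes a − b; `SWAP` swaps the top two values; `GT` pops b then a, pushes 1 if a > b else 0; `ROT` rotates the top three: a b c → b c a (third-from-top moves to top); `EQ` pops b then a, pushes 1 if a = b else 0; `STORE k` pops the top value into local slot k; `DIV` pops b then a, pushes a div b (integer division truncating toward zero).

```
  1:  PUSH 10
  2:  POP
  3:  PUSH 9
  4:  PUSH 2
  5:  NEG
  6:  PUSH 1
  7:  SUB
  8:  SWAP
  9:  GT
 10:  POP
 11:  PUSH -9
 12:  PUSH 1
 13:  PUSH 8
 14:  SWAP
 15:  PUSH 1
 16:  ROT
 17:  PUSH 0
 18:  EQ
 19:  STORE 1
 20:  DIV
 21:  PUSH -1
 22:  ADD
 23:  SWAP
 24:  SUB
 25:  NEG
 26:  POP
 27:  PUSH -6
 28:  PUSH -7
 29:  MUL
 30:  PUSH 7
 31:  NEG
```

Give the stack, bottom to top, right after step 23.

[0, -9]

PUSH 10 -> 10
POP     -> (empty)
PUSH 9  -> 9
PUSH 2  -> 9 2
NEG     -> 9 -2
PUSH 1  -> 9 -2 1
SUB     -> 9 -3
SWAP    -> -3 9
GT      -> 0
POP     -> (empty)
PUSH -9 -> -9
PUSH 1  -> -9 1
PUSH 8  -> -9 1 8
SWAP    -> -9 8 1
PUSH 1  -> -9 8 1 1
ROT     -> -9 1 1 8
PUSH 0  -> -9 1 1 8 0
EQ      -> -9 1 1 0
STORE 1 -> -9 1 1
DIV     -> -9 1
PUSH -1 -> -9 1 -1
ADD     -> -9 0
SWAP    -> 0 -9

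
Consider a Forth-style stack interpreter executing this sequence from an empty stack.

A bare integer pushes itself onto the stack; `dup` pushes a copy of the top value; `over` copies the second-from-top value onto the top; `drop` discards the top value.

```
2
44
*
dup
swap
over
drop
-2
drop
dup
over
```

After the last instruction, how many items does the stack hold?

4

2    → 2
44   → 2 44
*    → 88
dup  → 88 88
swap → 88 88
over → 88 88 88
drop → 88 88
-2   → 88 88 -2
drop → 88 88
dup  → 88 88 88
over → 88 88 88 88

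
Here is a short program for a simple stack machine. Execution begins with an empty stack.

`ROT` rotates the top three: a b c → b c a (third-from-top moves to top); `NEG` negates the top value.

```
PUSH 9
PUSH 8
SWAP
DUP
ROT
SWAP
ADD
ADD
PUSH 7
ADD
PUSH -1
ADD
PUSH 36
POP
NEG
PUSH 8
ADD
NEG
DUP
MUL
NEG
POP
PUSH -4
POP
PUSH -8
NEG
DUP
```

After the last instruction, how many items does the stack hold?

2

PUSH 9  : [9]
PUSH 8  : [9, 8]
SWAP    : [8, 9]
DUP     : [8, 9, 9]
ROT     : [9, 9, 8]
SWAP    : [9, 8, 9]
ADD     : [9, 17]
ADD     : [26]
PUSH 7  : [26, 7]
ADD     : [33]
PUSH -1 : [33, -1]
ADD     : [32]
PUSH 36 : [32, 36]
POP     : [32]
NEG     : [-32]
PUSH 8  : [-32, 8]
ADD     : [-24]
NEG     : [24]
DUP     : [24, 24]
MUL     : [576]
NEG     : [-576]
POP     : []
PUSH -4 : [-4]
POP     : []
PUSH -8 : [-8]
NEG     : [8]
DUP     : [8, 8]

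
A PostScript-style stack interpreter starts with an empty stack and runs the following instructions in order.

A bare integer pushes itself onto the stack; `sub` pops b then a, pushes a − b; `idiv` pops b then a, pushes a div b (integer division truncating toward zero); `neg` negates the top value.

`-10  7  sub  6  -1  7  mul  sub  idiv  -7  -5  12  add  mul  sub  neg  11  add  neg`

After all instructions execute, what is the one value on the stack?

37

-10  : [-10]
7    : [-10, 7]
sub  : [-17]
6    : [-17, 6]
-1   : [-17, 6, -1]
7    : [-17, 6, -1, 7]
mul  : [-17, 6, -7]
sub  : [-17, 13]
idiv : [-1]
-7   : [-1, -7]
-5   : [-1, -7, -5]
12   : [-1, -7, -5, 12]
add  : [-1, -7, 7]
mul  : [-1, -49]
sub  : [48]
neg  : [-48]
11   : [-48, 11]
add  : [-37]
neg  : [37]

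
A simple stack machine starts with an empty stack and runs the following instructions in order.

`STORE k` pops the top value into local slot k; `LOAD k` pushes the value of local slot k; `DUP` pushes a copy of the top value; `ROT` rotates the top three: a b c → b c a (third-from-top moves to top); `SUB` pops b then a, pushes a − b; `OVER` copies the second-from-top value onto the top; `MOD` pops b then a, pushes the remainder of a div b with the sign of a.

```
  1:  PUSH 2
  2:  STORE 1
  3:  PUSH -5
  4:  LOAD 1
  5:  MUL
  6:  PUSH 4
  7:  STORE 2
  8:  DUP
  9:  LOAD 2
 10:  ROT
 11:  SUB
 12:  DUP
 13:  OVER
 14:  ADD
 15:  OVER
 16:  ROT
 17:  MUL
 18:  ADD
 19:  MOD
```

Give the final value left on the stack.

-10

PUSH 2  : [2]
STORE 1 : []
PUSH -5 : [-5]
LOAD 1  : [-5, 2]
MUL     : [-10]
PUSH 4  : [-10, 4]
STORE 2 : [-10]
DUP     : [-10, -10]
LOAD 2  : [-10, -10, 4]
ROT     : [-10, 4, -10]
SUB     : [-10, 14]
DUP     : [-10, 14, 14]
OVER    : [-10, 14, 14, 14]
ADD     : [-10, 14, 28]
OVER    : [-10, 14, 28, 14]
ROT     : [-10, 28, 14, 14]
MUL     : [-10, 28, 196]
ADD     : [-10, 224]
MOD     : [-10]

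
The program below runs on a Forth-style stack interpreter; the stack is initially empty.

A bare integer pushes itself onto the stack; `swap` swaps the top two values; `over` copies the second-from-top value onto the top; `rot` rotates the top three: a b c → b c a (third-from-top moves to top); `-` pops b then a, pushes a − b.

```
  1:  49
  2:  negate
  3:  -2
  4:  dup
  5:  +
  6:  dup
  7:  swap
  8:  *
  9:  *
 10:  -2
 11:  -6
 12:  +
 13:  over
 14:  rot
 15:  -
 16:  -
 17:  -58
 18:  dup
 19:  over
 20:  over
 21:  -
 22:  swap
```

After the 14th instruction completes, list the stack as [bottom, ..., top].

49     → 49
negate → -49
-2     → -49 -2
dup    → -49 -2 -2
+      → -49 -4
dup    → -49 -4 -4
swap   → -49 -4 -4
*      → -49 16
*      → -784
-2     → -784 -2
-6     → -784 -2 -6
+      → -784 -8
over   → -784 -8 -784
rot    → -8 -784 -784

[-8, -784, -784]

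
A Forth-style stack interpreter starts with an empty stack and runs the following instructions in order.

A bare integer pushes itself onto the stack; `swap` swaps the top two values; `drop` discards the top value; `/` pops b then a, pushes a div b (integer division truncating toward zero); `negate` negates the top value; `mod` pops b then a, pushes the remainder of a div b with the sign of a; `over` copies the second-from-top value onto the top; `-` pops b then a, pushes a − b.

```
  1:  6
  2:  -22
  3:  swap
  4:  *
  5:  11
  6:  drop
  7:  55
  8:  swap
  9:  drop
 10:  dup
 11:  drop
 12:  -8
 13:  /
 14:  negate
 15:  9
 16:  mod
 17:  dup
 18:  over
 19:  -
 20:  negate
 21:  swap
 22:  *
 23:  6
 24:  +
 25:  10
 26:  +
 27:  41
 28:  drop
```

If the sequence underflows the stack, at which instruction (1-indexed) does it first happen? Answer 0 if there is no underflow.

0

6      -> [6]
-22    -> [6, -22]
swap   -> [-22, 6]
*      -> [-132]
11     -> [-132, 11]
drop   -> [-132]
55     -> [-132, 55]
swap   -> [55, -132]
drop   -> [55]
dup    -> [55, 55]
drop   -> [55]
-8     -> [55, -8]
/      -> [-6]
negate -> [6]
9      -> [6, 9]
mod    -> [6]
dup    -> [6, 6]
over   -> [6, 6, 6]
-      -> [6, 0]
negate -> [6, 0]
swap   -> [0, 6]
*      -> [0]
6      -> [0, 6]
+      -> [6]
10     -> [6, 10]
+      -> [16]
41     -> [16, 41]
drop   -> [16]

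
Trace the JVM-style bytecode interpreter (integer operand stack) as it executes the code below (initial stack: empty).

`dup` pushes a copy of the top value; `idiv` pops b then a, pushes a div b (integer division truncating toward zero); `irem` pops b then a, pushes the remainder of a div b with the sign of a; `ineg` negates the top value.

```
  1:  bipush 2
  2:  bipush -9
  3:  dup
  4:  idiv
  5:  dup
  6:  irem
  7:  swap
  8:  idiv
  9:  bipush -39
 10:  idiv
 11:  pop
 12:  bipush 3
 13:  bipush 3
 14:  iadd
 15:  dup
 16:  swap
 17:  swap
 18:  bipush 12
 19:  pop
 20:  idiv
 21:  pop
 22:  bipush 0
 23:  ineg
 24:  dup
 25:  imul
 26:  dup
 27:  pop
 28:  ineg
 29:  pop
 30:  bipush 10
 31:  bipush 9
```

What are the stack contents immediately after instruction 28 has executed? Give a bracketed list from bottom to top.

bipush 2   : [2]
bipush -9  : [2, -9]
dup        : [2, -9, -9]
idiv       : [2, 1]
dup        : [2, 1, 1]
irem       : [2, 0]
swap       : [0, 2]
idiv       : [0]
bipush -39 : [0, -39]
idiv       : [0]
pop        : []
bipush 3   : [3]
bipush 3   : [3, 3]
iadd       : [6]
dup        : [6, 6]
swap       : [6, 6]
swap       : [6, 6]
bipush 12  : [6, 6, 12]
pop        : [6, 6]
idiv       : [1]
pop        : []
bipush 0   : [0]
ineg       : [0]
dup        : [0, 0]
imul       : [0]
dup        : [0, 0]
pop        : [0]
ineg       : [0]

[0]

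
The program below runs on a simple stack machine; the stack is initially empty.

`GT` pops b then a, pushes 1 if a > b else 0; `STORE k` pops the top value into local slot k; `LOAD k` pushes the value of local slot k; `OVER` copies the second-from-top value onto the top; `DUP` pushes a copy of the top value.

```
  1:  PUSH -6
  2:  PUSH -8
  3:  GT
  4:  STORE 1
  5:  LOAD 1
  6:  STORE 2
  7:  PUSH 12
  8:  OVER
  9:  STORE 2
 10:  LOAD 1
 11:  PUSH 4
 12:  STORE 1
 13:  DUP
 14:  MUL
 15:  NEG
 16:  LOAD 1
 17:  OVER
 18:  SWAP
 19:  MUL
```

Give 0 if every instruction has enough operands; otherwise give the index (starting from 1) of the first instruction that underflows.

PUSH -6 -> -6
PUSH -8 -> -6 -8
GT      -> 1
STORE 1 -> (empty)
LOAD 1  -> 1
STORE 2 -> (empty)
PUSH 12 -> 12
OVER  — needs 2 operands, stack has 1 → underflow

8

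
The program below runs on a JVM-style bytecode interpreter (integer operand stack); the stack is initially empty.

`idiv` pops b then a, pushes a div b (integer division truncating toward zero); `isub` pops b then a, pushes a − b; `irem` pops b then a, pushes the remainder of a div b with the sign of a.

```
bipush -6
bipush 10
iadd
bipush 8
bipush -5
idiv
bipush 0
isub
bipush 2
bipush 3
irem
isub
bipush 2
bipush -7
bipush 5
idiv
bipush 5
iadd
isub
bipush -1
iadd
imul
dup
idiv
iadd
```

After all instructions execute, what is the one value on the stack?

bipush -6 -> -6
bipush 10 -> -6 10
iadd      -> 4
bipush 8  -> 4 8
bipush -5 -> 4 8 -5
idiv      -> 4 -1
bipush 0  -> 4 -1 0
isub      -> 4 -1
bipush 2  -> 4 -1 2
bipush 3  -> 4 -1 2 3
irem      -> 4 -1 2
isub      -> 4 -3
bipush 2  -> 4 -3 2
bipush -7 -> 4 -3 2 -7
bipush 5  -> 4 -3 2 -7 5
idiv      -> 4 -3 2 -1
bipush 5  -> 4 -3 2 -1 5
iadd      -> 4 -3 2 4
isub      -> 4 -3 -2
bipush -1 -> 4 -3 -2 -1
iadd      -> 4 -3 -3
imul      -> 4 9
dup       -> 4 9 9
idiv      -> 4 1
iadd      -> 5

5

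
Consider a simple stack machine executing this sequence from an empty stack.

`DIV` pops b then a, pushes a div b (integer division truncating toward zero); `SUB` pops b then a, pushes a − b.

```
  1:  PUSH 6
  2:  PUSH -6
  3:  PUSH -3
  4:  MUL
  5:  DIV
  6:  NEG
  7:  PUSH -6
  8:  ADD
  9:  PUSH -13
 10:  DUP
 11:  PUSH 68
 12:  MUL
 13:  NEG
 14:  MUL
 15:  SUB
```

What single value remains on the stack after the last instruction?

PUSH 6   → 6
PUSH -6  → 6 -6
PUSH -3  → 6 -6 -3
MUL      → 6 18
DIV      → 0
NEG      → 0
PUSH -6  → 0 -6
ADD      → -6
PUSH -13 → -6 -13
DUP      → -6 -13 -13
PUSH 68  → -6 -13 -13 68
MUL      → -6 -13 -884
NEG      → -6 -13 884
MUL      → -6 -11492
SUB      → 11486

11486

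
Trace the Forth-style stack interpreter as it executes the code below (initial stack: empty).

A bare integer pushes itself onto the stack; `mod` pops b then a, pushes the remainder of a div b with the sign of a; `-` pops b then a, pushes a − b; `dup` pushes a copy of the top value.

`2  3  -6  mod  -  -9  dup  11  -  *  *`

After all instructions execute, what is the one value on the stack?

-180

2   -> [2]
3   -> [2, 3]
-6  -> [2, 3, -6]
mod -> [2, 3]
-   -> [-1]
-9  -> [-1, -9]
dup -> [-1, -9, -9]
11  -> [-1, -9, -9, 11]
-   -> [-1, -9, -20]
*   -> [-1, 180]
*   -> [-180]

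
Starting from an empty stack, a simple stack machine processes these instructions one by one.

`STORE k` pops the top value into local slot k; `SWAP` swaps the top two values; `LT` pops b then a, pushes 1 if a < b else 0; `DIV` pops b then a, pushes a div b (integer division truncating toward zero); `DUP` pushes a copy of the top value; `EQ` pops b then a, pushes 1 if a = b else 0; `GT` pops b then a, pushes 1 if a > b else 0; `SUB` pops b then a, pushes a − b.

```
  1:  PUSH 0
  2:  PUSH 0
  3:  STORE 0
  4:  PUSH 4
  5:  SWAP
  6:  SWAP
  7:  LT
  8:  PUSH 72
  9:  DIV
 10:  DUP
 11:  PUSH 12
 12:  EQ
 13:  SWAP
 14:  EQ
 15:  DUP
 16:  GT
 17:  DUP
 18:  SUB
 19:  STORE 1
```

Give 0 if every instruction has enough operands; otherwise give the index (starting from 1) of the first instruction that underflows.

PUSH 0  → [0]
PUSH 0  → [0, 0]
STORE 0 → [0]
PUSH 4  → [0, 4]
SWAP    → [4, 0]
SWAP    → [0, 4]
LT      → [1]
PUSH 72 → [1, 72]
DIV     → [0]
DUP     → [0, 0]
PUSH 12 → [0, 0, 12]
EQ      → [0, 0]
SWAP    → [0, 0]
EQ      → [1]
DUP     → [1, 1]
GT      → [0]
DUP     → [0, 0]
SUB     → [0]
STORE 1 → []

0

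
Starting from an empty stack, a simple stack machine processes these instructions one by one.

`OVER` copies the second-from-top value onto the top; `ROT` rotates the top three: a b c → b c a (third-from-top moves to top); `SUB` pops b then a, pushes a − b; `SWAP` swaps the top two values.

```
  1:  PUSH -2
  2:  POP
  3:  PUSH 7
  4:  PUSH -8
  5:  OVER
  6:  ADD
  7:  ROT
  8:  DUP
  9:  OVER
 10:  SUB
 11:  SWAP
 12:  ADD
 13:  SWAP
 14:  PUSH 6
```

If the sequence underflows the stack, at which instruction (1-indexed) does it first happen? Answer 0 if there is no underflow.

PUSH -2 : -2
POP     : (empty)
PUSH 7  : 7
PUSH -8 : 7 -8
OVER    : 7 -8 7
ADD     : 7 -1
ROT  — needs 3 operands, stack has 2 → underflow

7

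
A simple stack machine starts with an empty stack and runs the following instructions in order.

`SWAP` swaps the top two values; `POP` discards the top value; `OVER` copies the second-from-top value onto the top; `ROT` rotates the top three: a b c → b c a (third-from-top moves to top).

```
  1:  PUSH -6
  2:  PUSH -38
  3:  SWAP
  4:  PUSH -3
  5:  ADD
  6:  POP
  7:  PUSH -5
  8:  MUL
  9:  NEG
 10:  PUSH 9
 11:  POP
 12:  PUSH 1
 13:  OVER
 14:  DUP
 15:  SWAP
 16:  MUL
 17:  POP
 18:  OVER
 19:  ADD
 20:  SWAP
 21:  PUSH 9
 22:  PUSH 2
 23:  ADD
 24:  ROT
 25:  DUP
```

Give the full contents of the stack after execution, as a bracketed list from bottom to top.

PUSH -6  -> [-6]
PUSH -38 -> [-6, -38]
SWAP     -> [-38, -6]
PUSH -3  -> [-38, -6, -3]
ADD      -> [-38, -9]
POP      -> [-38]
PUSH -5  -> [-38, -5]
MUL      -> [190]
NEG      -> [-190]
PUSH 9   -> [-190, 9]
POP      -> [-190]
PUSH 1   -> [-190, 1]
OVER     -> [-190, 1, -190]
DUP      -> [-190, 1, -190, -190]
SWAP     -> [-190, 1, -190, -190]
MUL      -> [-190, 1, 36100]
POP      -> [-190, 1]
OVER     -> [-190, 1, -190]
ADD      -> [-190, -189]
SWAP     -> [-189, -190]
PUSH 9   -> [-189, -190, 9]
PUSH 2   -> [-189, -190, 9, 2]
ADD      -> [-189, -190, 11]
ROT      -> [-190, 11, -189]
DUP      -> [-190, 11, -189, -189]

[-190, 11, -189, -189]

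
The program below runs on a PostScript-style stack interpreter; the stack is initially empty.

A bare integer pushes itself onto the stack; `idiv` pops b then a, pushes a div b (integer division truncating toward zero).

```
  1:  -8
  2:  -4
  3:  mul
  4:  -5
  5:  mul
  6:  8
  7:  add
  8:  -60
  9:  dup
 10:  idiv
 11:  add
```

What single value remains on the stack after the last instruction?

-8   : [-8]
-4   : [-8, -4]
mul  : [32]
-5   : [32, -5]
mul  : [-160]
8    : [-160, 8]
add  : [-152]
-60  : [-152, -60]
dup  : [-152, -60, -60]
idiv : [-152, 1]
add  : [-151]

-151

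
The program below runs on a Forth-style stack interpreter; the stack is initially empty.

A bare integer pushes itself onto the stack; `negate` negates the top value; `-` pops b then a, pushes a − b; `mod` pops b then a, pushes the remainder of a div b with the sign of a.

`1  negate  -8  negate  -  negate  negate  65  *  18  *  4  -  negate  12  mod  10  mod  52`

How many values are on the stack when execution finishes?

1      → 1
negate → -1
-8     → -1 -8
negate → -1 8
-      → -9
negate → 9
negate → -9
65     → -9 65
*      → -585
18     → -585 18
*      → -10530
4      → -10530 4
-      → -10534
negate → 10534
12     → 10534 12
mod    → 10
10     → 10 10
mod    → 0
52     → 0 52

2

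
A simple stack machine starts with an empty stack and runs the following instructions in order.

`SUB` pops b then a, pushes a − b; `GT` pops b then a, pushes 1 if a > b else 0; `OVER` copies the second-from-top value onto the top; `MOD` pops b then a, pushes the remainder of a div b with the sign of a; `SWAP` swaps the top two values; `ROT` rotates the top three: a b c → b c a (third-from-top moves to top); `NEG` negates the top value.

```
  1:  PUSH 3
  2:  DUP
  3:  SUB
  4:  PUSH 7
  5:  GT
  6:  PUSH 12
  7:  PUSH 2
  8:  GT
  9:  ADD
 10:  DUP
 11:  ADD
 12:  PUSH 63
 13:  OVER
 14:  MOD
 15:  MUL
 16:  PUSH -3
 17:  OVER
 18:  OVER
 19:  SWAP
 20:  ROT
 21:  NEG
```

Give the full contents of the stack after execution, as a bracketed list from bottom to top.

PUSH 3  : 3
DUP     : 3 3
SUB     : 0
PUSH 7  : 0 7
GT      : 0
PUSH 12 : 0 12
PUSH 2  : 0 12 2
GT      : 0 1
ADD     : 1
DUP     : 1 1
ADD     : 2
PUSH 63 : 2 63
OVER    : 2 63 2
MOD     : 2 1
MUL     : 2
PUSH -3 : 2 -3
OVER    : 2 -3 2
OVER    : 2 -3 2 -3
SWAP    : 2 -3 -3 2
ROT     : 2 -3 2 -3
NEG     : 2 -3 2 3

[2, -3, 2, 3]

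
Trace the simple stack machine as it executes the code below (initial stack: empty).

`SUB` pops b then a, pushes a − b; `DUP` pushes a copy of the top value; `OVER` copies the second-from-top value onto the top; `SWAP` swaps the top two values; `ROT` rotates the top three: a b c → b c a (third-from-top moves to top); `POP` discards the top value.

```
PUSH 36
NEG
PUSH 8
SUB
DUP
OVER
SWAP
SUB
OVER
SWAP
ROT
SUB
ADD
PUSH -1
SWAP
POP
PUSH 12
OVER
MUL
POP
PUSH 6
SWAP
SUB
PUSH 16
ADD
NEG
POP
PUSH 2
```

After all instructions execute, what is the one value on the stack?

2

PUSH 36  [36]
NEG      [-36]
PUSH 8   [-36, 8]
SUB      [-44]
DUP      [-44, -44]
OVER     [-44, -44, -44]
SWAP     [-44, -44, -44]
SUB      [-44, 0]
OVER     [-44, 0, -44]
SWAP     [-44, -44, 0]
ROT      [-44, 0, -44]
SUB      [-44, 44]
ADD      [0]
PUSH -1  [0, -1]
SWAP     [-1, 0]
POP      [-1]
PUSH 12  [-1, 12]
OVER     [-1, 12, -1]
MUL      [-1, -12]
POP      [-1]
PUSH 6   [-1, 6]
SWAP     [6, -1]
SUB      [7]
PUSH 16  [7, 16]
ADD      [23]
NEG      [-23]
POP      []
PUSH 2   [2]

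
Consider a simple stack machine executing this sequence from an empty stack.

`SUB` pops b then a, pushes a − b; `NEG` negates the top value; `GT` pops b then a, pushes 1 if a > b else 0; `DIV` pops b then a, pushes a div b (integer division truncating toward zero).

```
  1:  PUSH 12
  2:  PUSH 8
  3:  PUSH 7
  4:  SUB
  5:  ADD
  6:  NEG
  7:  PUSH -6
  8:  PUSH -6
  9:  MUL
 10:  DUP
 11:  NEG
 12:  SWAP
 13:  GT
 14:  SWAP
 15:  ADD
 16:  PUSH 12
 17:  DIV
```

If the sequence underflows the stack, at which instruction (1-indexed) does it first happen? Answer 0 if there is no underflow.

0

PUSH 12 : 12
PUSH 8  : 12 8
PUSH 7  : 12 8 7
SUB     : 12 1
ADD     : 13
NEG     : -13
PUSH -6 : -13 -6
PUSH -6 : -13 -6 -6
MUL     : -13 36
DUP     : -13 36 36
NEG     : -13 36 -36
SWAP    : -13 -36 36
GT      : -13 0
SWAP    : 0 -13
ADD     : -13
PUSH 12 : -13 12
DIV     : -1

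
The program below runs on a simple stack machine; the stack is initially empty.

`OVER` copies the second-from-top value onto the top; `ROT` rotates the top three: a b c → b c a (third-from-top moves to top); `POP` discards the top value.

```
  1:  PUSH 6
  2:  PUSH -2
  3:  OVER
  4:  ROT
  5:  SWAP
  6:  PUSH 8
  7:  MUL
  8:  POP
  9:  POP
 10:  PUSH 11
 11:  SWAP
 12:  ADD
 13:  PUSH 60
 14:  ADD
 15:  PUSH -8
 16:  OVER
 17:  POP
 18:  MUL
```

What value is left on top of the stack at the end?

-552

PUSH 6  -> 6
PUSH -2 -> 6 -2
OVER    -> 6 -2 6
ROT     -> -2 6 6
SWAP    -> -2 6 6
PUSH 8  -> -2 6 6 8
MUL     -> -2 6 48
POP     -> -2 6
POP     -> -2
PUSH 11 -> -2 11
SWAP    -> 11 -2
ADD     -> 9
PUSH 60 -> 9 60
ADD     -> 69
PUSH -8 -> 69 -8
OVER    -> 69 -8 69
POP     -> 69 -8
MUL     -> -552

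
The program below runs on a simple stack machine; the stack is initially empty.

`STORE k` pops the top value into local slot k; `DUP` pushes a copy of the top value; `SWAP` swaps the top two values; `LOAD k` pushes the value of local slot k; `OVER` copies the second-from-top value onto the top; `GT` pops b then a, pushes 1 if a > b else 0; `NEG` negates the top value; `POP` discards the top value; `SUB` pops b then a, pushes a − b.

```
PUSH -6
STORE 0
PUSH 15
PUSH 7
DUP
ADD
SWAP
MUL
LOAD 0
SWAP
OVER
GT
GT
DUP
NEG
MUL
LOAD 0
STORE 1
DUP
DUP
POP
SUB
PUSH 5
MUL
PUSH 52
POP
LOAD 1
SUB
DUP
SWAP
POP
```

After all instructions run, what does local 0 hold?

PUSH -6 -> [-6]
STORE 0 -> []
PUSH 15 -> [15]
PUSH 7  -> [15, 7]
DUP     -> [15, 7, 7]
ADD     -> [15, 14]
SWAP    -> [14, 15]
MUL     -> [210]
LOAD 0  -> [210, -6]
SWAP    -> [-6, 210]
OVER    -> [-6, 210, -6]
GT      -> [-6, 1]
GT      -> [0]
DUP     -> [0, 0]
NEG     -> [0, 0]
MUL     -> [0]
LOAD 0  -> [0, -6]
STORE 1 -> [0]
DUP     -> [0, 0]
DUP     -> [0, 0, 0]
POP     -> [0, 0]
SUB     -> [0]
PUSH 5  -> [0, 5]
MUL     -> [0]
PUSH 52 -> [0, 52]
POP     -> [0]
LOAD 1  -> [0, -6]
SUB     -> [6]
DUP     -> [6, 6]
SWAP    -> [6, 6]
POP     -> [6]

-6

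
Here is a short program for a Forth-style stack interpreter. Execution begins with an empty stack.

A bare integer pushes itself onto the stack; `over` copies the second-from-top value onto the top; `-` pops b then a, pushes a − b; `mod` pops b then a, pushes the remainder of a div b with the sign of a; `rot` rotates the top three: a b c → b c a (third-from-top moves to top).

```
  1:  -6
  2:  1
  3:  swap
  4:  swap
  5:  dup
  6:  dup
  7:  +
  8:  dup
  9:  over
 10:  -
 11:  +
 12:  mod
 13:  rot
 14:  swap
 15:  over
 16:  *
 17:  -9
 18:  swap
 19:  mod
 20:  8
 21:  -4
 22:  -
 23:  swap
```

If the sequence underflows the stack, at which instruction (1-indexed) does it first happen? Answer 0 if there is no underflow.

-6   -> [-6]
1    -> [-6, 1]
swap -> [1, -6]
swap -> [-6, 1]
dup  -> [-6, 1, 1]
dup  -> [-6, 1, 1, 1]
+    -> [-6, 1, 2]
dup  -> [-6, 1, 2, 2]
over -> [-6, 1, 2, 2, 2]
-    -> [-6, 1, 2, 0]
+    -> [-6, 1, 2]
mod  -> [-6, 1]
rot  — needs 3 operands, stack has 2 → underflow

13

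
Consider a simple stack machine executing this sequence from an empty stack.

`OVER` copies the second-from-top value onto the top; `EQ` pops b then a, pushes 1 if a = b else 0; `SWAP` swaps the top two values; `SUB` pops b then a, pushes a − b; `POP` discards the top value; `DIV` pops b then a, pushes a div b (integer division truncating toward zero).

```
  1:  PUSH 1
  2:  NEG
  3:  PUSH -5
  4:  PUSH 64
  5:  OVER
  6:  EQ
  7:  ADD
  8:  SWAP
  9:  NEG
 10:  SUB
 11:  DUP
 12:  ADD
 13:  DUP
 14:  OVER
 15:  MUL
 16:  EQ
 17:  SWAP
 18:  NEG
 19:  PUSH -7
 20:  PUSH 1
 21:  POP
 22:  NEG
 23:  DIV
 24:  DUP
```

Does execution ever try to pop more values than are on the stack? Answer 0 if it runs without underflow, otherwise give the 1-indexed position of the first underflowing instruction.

17

PUSH 1  -> [1]
NEG     -> [-1]
PUSH -5 -> [-1, -5]
PUSH 64 -> [-1, -5, 64]
OVER    -> [-1, -5, 64, -5]
EQ      -> [-1, -5, 0]
ADD     -> [-1, -5]
SWAP    -> [-5, -1]
NEG     -> [-5, 1]
SUB     -> [-6]
DUP     -> [-6, -6]
ADD     -> [-12]
DUP     -> [-12, -12]
OVER    -> [-12, -12, -12]
MUL     -> [-12, 144]
EQ      -> [0]
SWAP  — needs 2 operands, stack has 1 → underflow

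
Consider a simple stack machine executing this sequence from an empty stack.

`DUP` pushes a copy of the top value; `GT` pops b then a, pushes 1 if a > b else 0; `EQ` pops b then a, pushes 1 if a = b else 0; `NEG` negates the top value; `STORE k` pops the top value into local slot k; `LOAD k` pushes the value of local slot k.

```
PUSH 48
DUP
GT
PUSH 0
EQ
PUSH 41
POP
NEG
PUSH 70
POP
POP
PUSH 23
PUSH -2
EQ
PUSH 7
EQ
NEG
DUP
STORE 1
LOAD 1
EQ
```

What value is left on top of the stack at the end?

PUSH 48  [48]
DUP      [48, 48]
GT       [0]
PUSH 0   [0, 0]
EQ       [1]
PUSH 41  [1, 41]
POP      [1]
NEG      [-1]
PUSH 70  [-1, 70]
POP      [-1]
POP      []
PUSH 23  [23]
PUSH -2  [23, -2]
EQ       [0]
PUSH 7   [0, 7]
EQ       [0]
NEG      [0]
DUP      [0, 0]
STORE 1  [0]
LOAD 1   [0, 0]
EQ       [1]

1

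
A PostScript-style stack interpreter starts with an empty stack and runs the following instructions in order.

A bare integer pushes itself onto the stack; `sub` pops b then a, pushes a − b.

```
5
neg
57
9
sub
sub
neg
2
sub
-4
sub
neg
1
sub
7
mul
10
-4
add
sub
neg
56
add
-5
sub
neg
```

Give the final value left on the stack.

5   → 5
neg → -5
57  → -5 57
9   → -5 57 9
sub → -5 48
sub → -53
neg → 53
2   → 53 2
sub → 51
-4  → 51 -4
sub → 55
neg → -55
1   → -55 1
sub → -56
7   → -56 7
mul → -392
10  → -392 10
-4  → -392 10 -4
add → -392 6
sub → -398
neg → 398
56  → 398 56
add → 454
-5  → 454 -5
sub → 459
neg → -459

-459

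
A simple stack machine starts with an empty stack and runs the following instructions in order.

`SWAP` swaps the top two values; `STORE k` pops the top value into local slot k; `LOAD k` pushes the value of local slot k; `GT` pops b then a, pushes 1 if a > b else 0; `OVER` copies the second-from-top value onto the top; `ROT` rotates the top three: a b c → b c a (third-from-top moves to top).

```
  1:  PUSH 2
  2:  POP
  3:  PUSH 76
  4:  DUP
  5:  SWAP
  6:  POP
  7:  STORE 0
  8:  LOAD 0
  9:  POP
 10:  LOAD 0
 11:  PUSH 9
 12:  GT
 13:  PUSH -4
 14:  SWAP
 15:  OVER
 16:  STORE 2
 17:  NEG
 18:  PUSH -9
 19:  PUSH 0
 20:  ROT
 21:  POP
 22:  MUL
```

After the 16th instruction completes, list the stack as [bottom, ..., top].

[-4, 1]

PUSH 2  -> [2]
POP     -> []
PUSH 76 -> [76]
DUP     -> [76, 76]
SWAP    -> [76, 76]
POP     -> [76]
STORE 0 -> []
LOAD 0  -> [76]
POP     -> []
LOAD 0  -> [76]
PUSH 9  -> [76, 9]
GT      -> [1]
PUSH -4 -> [1, -4]
SWAP    -> [-4, 1]
OVER    -> [-4, 1, -4]
STORE 2 -> [-4, 1]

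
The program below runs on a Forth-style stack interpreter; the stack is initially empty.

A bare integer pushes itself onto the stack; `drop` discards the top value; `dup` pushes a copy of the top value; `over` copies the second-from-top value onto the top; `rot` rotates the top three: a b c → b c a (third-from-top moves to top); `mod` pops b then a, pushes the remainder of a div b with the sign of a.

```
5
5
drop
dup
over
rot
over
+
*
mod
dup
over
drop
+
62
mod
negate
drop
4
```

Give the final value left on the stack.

4

5       5
5       5 5
drop    5
dup     5 5
over    5 5 5
rot     5 5 5
over    5 5 5 5
+       5 5 10
*       5 50
mod     5
dup     5 5
over    5 5 5
drop    5 5
+       10
62      10 62
mod     10
negate  -10
drop    (empty)
4       4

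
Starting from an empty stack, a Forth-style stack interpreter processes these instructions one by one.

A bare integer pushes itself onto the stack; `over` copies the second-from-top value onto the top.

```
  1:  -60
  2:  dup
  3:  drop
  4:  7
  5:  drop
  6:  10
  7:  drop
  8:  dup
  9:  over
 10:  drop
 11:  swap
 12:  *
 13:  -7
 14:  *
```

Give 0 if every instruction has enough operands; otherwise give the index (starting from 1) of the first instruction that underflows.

0

-60  : [-60]
dup  : [-60, -60]
drop : [-60]
7    : [-60, 7]
drop : [-60]
10   : [-60, 10]
drop : [-60]
dup  : [-60, -60]
over : [-60, -60, -60]
drop : [-60, -60]
swap : [-60, -60]
*    : [3600]
-7   : [3600, -7]
*    : [-25200]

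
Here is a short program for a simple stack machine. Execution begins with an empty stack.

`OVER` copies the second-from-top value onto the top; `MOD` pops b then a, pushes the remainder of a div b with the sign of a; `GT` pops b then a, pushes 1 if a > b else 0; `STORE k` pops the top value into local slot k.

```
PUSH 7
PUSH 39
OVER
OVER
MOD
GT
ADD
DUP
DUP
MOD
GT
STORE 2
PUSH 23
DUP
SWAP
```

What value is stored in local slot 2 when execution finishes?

1

PUSH 7  → 7
PUSH 39 → 7 39
OVER    → 7 39 7
OVER    → 7 39 7 39
MOD     → 7 39 7
GT      → 7 1
ADD     → 8
DUP     → 8 8
DUP     → 8 8 8
MOD     → 8 0
GT      → 1
STORE 2 → (empty)
PUSH 23 → 23
DUP     → 23 23
SWAP    → 23 23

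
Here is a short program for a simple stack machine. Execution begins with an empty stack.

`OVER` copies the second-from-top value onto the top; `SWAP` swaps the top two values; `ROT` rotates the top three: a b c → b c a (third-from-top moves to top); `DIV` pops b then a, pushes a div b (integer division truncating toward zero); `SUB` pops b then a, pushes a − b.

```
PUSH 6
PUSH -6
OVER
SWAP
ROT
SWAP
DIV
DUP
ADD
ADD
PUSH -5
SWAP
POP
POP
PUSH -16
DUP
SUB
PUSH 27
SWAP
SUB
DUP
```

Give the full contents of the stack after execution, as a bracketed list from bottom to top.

[27, 27]

PUSH 6    6
PUSH -6   6 -6
OVER      6 -6 6
SWAP      6 6 -6
ROT       6 -6 6
SWAP      6 6 -6
DIV       6 -1
DUP       6 -1 -1
ADD       6 -2
ADD       4
PUSH -5   4 -5
SWAP      -5 4
POP       -5
POP       (empty)
PUSH -16  -16
DUP       -16 -16
SUB       0
PUSH 27   0 27
SWAP      27 0
SUB       27
DUP       27 27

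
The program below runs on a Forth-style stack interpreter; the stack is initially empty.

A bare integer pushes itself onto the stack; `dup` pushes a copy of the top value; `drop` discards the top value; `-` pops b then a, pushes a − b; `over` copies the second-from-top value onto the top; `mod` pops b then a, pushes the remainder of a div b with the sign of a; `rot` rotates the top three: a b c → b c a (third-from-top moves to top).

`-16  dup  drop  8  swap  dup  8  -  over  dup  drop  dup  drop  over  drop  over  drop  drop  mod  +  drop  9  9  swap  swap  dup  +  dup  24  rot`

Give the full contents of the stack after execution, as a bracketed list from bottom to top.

[9, 18, 24, 18]

-16   -16
dup   -16 -16
drop  -16
8     -16 8
swap  8 -16
dup   8 -16 -16
8     8 -16 -16 8
-     8 -16 -24
over  8 -16 -24 -16
dup   8 -16 -24 -16 -16
drop  8 -16 -24 -16
dup   8 -16 -24 -16 -16
drop  8 -16 -24 -16
over  8 -16 -24 -16 -24
drop  8 -16 -24 -16
over  8 -16 -24 -16 -24
drop  8 -16 -24 -16
drop  8 -16 -24
mod   8 -16
+     -8
drop  (empty)
9     9
9     9 9
swap  9 9
swap  9 9
dup   9 9 9
+     9 18
dup   9 18 18
24    9 18 18 24
rot   9 18 24 18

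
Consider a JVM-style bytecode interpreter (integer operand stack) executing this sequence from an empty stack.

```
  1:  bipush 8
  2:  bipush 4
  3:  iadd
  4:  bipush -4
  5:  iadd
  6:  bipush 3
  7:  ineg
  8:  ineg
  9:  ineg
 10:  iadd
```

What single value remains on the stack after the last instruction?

5

bipush 8  -> 8
bipush 4  -> 8 4
iadd      -> 12
bipush -4 -> 12 -4
iadd      -> 8
bipush 3  -> 8 3
ineg      -> 8 -3
ineg      -> 8 3
ineg      -> 8 -3
iadd      -> 5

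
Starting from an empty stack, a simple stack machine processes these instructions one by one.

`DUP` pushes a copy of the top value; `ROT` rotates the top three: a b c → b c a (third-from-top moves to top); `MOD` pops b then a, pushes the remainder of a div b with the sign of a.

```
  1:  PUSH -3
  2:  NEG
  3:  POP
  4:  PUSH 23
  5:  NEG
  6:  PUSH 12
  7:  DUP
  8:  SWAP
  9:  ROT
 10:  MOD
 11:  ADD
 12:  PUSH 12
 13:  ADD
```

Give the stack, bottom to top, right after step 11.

[24]

PUSH -3  [-3]
NEG      [3]
POP      []
PUSH 23  [23]
NEG      [-23]
PUSH 12  [-23, 12]
DUP      [-23, 12, 12]
SWAP     [-23, 12, 12]
ROT      [12, 12, -23]
MOD      [12, 12]
ADD      [24]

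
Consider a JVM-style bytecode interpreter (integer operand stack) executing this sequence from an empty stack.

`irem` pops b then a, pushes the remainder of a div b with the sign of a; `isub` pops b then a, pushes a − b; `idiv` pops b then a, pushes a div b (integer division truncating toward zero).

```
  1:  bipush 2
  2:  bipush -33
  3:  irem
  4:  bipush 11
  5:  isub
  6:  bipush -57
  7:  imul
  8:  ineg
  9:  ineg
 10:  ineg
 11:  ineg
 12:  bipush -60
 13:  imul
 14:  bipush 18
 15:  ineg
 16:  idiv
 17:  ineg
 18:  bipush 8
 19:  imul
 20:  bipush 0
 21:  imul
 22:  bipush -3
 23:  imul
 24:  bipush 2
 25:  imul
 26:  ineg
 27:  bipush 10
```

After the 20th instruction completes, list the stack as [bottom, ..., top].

[-13680, 0]

bipush 2   → [2]
bipush -33 → [2, -33]
irem       → [2]
bipush 11  → [2, 11]
isub       → [-9]
bipush -57 → [-9, -57]
imul       → [513]
ineg       → [-513]
ineg       → [513]
ineg       → [-513]
ineg       → [513]
bipush -60 → [513, -60]
imul       → [-30780]
bipush 18  → [-30780, 18]
ineg       → [-30780, -18]
idiv       → [1710]
ineg       → [-1710]
bipush 8   → [-1710, 8]
imul       → [-13680]
bipush 0   → [-13680, 0]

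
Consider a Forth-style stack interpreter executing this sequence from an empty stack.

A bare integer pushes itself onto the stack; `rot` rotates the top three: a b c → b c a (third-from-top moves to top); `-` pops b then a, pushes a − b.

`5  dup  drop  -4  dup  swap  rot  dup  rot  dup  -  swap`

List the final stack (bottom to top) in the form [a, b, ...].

5    : [5]
dup  : [5, 5]
drop : [5]
-4   : [5, -4]
dup  : [5, -4, -4]
swap : [5, -4, -4]
rot  : [-4, -4, 5]
dup  : [-4, -4, 5, 5]
rot  : [-4, 5, 5, -4]
dup  : [-4, 5, 5, -4, -4]
-    : [-4, 5, 5, 0]
swap : [-4, 5, 0, 5]

[-4, 5, 0, 5]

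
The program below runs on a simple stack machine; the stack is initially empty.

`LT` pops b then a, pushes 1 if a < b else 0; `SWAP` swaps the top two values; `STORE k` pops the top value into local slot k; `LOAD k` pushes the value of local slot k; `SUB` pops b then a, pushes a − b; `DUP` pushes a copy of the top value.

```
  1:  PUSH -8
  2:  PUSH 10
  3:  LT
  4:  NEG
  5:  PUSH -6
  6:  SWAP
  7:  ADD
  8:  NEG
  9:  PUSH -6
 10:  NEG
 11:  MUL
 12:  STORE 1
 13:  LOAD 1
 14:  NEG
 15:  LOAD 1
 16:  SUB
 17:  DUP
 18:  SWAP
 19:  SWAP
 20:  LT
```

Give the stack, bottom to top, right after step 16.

[-84]

PUSH -8 : [-8]
PUSH 10 : [-8, 10]
LT      : [1]
NEG     : [-1]
PUSH -6 : [-1, -6]
SWAP    : [-6, -1]
ADD     : [-7]
NEG     : [7]
PUSH -6 : [7, -6]
NEG     : [7, 6]
MUL     : [42]
STORE 1 : []
LOAD 1  : [42]
NEG     : [-42]
LOAD 1  : [-42, 42]
SUB     : [-84]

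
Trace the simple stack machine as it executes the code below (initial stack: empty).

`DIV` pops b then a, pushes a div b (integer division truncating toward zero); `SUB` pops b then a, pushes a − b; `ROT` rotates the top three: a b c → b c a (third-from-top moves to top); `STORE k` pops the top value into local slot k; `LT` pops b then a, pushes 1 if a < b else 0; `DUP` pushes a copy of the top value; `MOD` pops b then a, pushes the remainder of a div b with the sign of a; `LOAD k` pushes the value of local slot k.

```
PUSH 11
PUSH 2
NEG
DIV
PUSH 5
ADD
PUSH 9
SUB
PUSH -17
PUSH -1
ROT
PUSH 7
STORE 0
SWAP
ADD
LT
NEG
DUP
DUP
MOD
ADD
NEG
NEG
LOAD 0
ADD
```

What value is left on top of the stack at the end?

6

PUSH 11  : 11
PUSH 2   : 11 2
NEG      : 11 -2
DIV      : -5
PUSH 5   : -5 5
ADD      : 0
PUSH 9   : 0 9
SUB      : -9
PUSH -17 : -9 -17
PUSH -1  : -9 -17 -1
ROT      : -17 -1 -9
PUSH 7   : -17 -1 -9 7
STORE 0  : -17 -1 -9
SWAP     : -17 -9 -1
ADD      : -17 -10
LT       : 1
NEG      : -1
DUP      : -1 -1
DUP      : -1 -1 -1
MOD      : -1 0
ADD      : -1
NEG      : 1
NEG      : -1
LOAD 0   : -1 7
ADD      : 6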